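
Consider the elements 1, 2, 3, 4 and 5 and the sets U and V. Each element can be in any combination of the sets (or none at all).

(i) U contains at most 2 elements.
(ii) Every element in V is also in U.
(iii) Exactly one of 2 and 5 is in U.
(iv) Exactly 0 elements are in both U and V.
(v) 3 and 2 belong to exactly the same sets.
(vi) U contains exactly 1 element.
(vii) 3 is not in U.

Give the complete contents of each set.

U = {5}; V = {}

From (vii): 3 ∉ U.
(ii) contrapositive: 3 ∉ V.
(v): 2 matches 3: 2 ∉ U.
(v): 2 matches 3: 2 ∉ V.
(iii) (exactly one): 5 ∈ U.
(vi): U already has 1, so the rest are out.
(ii) contrapositive: 1 ∉ V.
(ii) contrapositive: 4 ∉ V.
Suppose 5 ∈ V: no assignment then satisfies all the clues, so 5 ∉ V.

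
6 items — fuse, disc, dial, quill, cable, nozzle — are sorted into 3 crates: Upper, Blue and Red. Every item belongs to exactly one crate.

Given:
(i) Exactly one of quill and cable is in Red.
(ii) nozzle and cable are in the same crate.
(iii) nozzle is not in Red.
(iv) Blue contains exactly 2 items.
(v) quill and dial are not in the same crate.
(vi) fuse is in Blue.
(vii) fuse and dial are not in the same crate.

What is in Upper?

Upper = {cable, dial, nozzle}

From (iii): nozzle ∉ Red.
From (vi): fuse ∈ Blue.
(ii): cable matches nozzle: cable ∉ Red.
(vii): dial ∉ Blue.
(i) (exactly one): quill ∈ Red.
(v): dial ∉ Red.
Only one crate left: dial ∈ Upper.
Suppose disc ∈ Upper: no assignment then satisfies all the clues, so disc ∉ Upper.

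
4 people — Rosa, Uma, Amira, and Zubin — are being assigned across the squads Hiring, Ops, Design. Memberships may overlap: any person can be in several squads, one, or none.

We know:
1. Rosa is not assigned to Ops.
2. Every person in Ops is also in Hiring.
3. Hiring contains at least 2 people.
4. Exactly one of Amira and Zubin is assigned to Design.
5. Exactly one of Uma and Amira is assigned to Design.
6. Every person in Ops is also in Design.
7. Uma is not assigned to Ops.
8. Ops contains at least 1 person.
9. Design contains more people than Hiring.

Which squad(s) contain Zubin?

Zubin: Design, Hiring, Ops

From (1): Rosa ∉ Ops.
From (7): Uma ∉ Ops.
Suppose Zubin ∉ Hiring: no assignment then satisfies all the clues, so Zubin ∈ Hiring.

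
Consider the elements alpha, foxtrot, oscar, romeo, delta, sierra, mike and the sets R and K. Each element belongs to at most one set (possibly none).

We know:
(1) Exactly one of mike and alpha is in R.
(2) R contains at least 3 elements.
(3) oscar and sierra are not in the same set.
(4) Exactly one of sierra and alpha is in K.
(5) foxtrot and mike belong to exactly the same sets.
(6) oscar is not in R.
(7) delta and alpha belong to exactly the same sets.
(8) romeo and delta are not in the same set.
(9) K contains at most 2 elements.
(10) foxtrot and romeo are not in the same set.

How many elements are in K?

2

From (6): oscar ∉ R.
Suppose alpha ∈ R: no assignment then satisfies all the clues, so alpha ∉ R.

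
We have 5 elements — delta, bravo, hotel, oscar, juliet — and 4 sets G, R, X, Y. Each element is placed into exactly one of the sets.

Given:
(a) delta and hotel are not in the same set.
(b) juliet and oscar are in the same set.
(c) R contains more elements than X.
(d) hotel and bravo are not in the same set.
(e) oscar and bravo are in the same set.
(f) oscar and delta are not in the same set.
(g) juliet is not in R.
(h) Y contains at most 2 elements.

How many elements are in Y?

1

From (g): juliet ∉ R.
(b): oscar matches juliet: oscar ∉ R.
(e): bravo matches oscar: bravo ∉ R.
Suppose delta ∈ G: no assignment then satisfies all the clues, so delta ∉ G.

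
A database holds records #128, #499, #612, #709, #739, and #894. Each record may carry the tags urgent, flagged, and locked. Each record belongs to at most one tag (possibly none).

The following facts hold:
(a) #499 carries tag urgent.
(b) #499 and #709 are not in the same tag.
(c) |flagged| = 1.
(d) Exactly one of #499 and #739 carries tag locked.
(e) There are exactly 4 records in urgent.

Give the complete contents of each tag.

From (a): #499 ∈ urgent.
(b): #709 ∉ urgent.
(d) (exactly one): #739 ∈ locked.
(e): only 4 candidates remain for urgent, so all are in.
(c): only 1 candidates remain for flagged, so all are in.

urgent = {#128, #499, #612, #894}; flagged = {#709}; locked = {#739}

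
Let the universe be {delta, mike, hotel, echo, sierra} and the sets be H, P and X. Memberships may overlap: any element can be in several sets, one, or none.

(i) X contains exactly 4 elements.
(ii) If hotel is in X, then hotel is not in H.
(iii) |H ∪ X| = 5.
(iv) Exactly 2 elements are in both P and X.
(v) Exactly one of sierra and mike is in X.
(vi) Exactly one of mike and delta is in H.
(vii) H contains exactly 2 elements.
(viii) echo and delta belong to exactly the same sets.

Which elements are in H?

H = {mike, sierra}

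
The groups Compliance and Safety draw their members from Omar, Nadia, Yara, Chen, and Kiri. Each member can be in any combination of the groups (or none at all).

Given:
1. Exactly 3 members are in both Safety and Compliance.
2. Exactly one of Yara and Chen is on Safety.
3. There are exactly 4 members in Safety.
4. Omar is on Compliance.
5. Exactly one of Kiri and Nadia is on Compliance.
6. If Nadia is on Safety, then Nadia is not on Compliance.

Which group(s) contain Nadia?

Nadia: Safety

From (4): Omar ∈ Compliance.
Suppose Nadia ∈ Compliance: no assignment then satisfies all the clues, so Nadia ∉ Compliance.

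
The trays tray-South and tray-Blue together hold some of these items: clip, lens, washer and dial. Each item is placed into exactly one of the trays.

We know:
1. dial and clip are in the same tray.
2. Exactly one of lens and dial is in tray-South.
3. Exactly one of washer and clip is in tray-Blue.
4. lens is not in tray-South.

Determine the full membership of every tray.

From (4): lens ∉ tray-South.
(2) (exactly one): dial ∈ tray-South.
Only one tray left: lens ∈ tray-Blue.
(1): clip matches dial: clip ∈ tray-South.
(3) (exactly one): washer ∈ tray-Blue.

tray-South = {clip, dial}; tray-Blue = {lens, washer}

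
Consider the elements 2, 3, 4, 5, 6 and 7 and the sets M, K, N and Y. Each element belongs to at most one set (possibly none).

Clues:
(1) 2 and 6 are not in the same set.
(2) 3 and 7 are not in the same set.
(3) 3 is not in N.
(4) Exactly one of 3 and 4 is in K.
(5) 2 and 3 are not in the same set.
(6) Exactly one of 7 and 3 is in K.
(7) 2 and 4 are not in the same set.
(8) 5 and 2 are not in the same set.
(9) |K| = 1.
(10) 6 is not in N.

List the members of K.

K = {3}

From (3): 3 ∉ N.
From (10): 6 ∉ N.
Suppose 2 ∈ K: no assignment then satisfies all the clues, so 2 ∉ K.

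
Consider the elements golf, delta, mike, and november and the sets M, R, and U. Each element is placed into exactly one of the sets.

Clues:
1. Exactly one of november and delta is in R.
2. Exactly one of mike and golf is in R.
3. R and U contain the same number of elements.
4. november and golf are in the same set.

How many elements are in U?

2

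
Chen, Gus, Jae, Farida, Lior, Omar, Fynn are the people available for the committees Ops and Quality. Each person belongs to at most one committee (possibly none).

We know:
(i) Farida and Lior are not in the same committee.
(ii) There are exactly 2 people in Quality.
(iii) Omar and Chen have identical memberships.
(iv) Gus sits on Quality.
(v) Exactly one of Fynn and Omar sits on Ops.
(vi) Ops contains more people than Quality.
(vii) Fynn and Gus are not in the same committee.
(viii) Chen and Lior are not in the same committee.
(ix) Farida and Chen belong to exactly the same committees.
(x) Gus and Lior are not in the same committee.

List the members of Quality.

Quality = {Gus, Jae}

From (iv): Gus ∈ Quality.
(vii): Fynn ∉ Quality.
(x): Lior ∉ Quality.
Suppose Chen ∈ Quality: no assignment then satisfies all the clues, so Chen ∉ Quality.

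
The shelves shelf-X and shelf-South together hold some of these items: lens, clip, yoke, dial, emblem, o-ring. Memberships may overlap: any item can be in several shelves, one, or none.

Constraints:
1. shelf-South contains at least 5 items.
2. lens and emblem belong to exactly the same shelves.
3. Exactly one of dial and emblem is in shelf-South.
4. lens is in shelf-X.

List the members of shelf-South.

shelf-South = {clip, emblem, lens, o-ring, yoke}

From (4): lens ∈ shelf-X.
(2): emblem matches lens: emblem ∈ shelf-X.
Suppose lens ∉ shelf-South: no assignment then satisfies all the clues, so lens ∈ shelf-South.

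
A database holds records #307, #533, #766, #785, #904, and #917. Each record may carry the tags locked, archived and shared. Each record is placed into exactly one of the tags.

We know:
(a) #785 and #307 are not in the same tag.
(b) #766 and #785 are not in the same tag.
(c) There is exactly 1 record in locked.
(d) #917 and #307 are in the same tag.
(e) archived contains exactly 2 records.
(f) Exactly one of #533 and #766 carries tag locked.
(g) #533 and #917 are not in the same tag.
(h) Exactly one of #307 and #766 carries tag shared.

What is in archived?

archived = {#533, #785}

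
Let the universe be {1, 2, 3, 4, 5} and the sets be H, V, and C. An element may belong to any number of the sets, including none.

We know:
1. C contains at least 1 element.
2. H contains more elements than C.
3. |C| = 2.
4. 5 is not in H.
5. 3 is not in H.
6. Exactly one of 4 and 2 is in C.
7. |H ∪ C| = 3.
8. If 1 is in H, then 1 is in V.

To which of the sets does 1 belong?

1: C, H, V

From (4): 5 ∉ H.
From (5): 3 ∉ H.
Suppose 1 ∉ H: no assignment then satisfies all the clues, so 1 ∈ H.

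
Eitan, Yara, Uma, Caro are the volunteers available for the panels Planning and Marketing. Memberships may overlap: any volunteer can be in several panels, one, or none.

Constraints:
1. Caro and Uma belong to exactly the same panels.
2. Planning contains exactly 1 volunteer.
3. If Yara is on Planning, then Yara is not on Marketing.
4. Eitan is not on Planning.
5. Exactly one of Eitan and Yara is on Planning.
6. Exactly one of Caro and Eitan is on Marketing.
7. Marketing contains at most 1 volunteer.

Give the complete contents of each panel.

From (4): Eitan ∉ Planning.
(5) (exactly one): Yara ∈ Planning.
(2): Planning already has 1, so the rest are out.
(3): Yara ∉ Marketing.
Suppose Eitan ∉ Marketing: no assignment then satisfies all the clues, so Eitan ∈ Marketing.

Planning = {Yara}; Marketing = {Eitan}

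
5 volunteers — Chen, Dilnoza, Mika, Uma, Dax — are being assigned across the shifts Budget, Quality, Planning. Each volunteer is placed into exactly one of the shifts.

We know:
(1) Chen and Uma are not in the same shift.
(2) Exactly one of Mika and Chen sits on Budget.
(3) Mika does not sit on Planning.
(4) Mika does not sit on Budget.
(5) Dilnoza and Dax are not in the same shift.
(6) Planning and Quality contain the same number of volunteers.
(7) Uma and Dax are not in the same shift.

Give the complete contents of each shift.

Budget = {Chen}; Quality = {Dax, Mika}; Planning = {Dilnoza, Uma}

From (3): Mika ∉ Planning.
From (4): Mika ∉ Budget.
(2) (exactly one): Chen ∈ Budget.
Only one shift left: Mika ∈ Quality.
(1): Uma ∉ Budget.
Suppose Dilnoza ∈ Budget: no assignment then satisfies all the clues, so Dilnoza ∉ Budget.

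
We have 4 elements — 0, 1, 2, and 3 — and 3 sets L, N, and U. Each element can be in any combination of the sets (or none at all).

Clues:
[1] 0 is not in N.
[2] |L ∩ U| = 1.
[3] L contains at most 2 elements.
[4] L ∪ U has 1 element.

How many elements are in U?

1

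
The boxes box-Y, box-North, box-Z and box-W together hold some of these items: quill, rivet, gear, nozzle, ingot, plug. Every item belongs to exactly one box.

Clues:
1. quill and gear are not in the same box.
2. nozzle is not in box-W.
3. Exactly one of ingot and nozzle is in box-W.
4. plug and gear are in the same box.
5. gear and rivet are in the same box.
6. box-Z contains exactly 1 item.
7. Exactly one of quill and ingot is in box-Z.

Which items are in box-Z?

From (2): nozzle ∉ box-W.
(3) (exactly one): ingot ∈ box-W.
(7) (exactly one): quill ∈ box-Z.
(1): gear ∉ box-Z.
(4): plug matches gear: plug ∉ box-Z.
(5): rivet matches gear: rivet ∉ box-Z.
(6): box-Z already has 1, so the rest are out.

box-Z = {quill}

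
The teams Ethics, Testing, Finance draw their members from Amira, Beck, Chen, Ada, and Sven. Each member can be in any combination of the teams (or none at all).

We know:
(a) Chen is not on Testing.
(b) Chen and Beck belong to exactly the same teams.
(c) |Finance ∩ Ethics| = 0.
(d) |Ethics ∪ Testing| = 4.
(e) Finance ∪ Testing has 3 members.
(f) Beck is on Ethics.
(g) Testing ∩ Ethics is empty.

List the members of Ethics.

Ethics = {Beck, Chen}

From (a): Chen ∉ Testing.
From (f): Beck ∈ Ethics.
(b): Chen matches Beck: Chen ∈ Ethics.
(b): Beck matches Chen: Beck ∉ Testing.
Suppose Amira ∈ Ethics: no assignment then satisfies all the clues, so Amira ∉ Ethics.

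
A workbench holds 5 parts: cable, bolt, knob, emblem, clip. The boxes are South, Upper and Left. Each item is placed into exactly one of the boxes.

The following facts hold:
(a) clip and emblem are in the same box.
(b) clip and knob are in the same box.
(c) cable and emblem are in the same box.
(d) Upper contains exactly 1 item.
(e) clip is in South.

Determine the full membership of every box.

From (e): clip ∈ South.
(a): emblem matches clip: emblem ∈ South.
(b): knob matches clip: knob ∈ South.
(c): cable matches emblem: cable ∈ South.
(d): only 1 candidates remain for Upper, so all are in.

South = {cable, clip, emblem, knob}; Upper = {bolt}; Left = {}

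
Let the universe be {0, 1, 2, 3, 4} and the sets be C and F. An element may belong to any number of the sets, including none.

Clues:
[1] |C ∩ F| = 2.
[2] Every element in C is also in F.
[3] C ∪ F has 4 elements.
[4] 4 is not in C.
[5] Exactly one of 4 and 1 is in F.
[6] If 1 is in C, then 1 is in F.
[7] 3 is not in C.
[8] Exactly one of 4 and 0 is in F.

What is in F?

F = {0, 1, 2, 3}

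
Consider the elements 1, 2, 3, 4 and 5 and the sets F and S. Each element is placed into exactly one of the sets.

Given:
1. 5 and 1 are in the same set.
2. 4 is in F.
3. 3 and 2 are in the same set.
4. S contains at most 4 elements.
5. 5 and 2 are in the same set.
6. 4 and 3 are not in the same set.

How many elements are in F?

1

From (2): 4 ∈ F.
(6): 3 ∉ F.
Only one set left: 3 ∈ S.
(3): 2 matches 3: 2 ∉ F.
(3): 2 matches 3: 2 ∈ S.
(5): 5 matches 2: 5 ∉ F.
(5): 5 matches 2: 5 ∈ S.
(1): 1 matches 5: 1 ∉ F.
(1): 1 matches 5: 1 ∈ S.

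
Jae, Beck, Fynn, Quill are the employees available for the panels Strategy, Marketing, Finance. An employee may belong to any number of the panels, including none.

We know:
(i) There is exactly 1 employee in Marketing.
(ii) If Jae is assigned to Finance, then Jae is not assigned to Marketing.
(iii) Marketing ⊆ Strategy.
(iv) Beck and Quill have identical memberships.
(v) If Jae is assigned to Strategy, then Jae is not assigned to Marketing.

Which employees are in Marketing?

Marketing = {Fynn}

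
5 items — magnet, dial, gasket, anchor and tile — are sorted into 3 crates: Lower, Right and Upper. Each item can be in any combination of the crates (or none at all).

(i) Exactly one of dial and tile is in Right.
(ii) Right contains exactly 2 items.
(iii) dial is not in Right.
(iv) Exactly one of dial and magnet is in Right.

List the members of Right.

From (iii): dial ∉ Right.
(i) (exactly one): tile ∈ Right.
(iv) (exactly one): magnet ∈ Right.
(ii): Right already has 2, so the rest are out.

Right = {magnet, tile}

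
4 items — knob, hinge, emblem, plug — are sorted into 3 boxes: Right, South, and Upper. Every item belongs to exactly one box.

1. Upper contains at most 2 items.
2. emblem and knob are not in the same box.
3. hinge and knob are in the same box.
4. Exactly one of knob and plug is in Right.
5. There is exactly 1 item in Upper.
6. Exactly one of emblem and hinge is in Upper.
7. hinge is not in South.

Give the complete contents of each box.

Right = {hinge, knob}; South = {plug}; Upper = {emblem}

From (7): hinge ∉ South.
(3): knob matches hinge: knob ∉ South.
Suppose knob ∉ Right: no assignment then satisfies all the clues, so knob ∈ Right.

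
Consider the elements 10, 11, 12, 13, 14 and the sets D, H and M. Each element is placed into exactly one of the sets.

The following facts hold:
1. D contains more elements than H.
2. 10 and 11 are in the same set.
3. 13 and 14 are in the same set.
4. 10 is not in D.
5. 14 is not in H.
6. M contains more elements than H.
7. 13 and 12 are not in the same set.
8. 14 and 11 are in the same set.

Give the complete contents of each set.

D = {12}; H = {}; M = {10, 11, 13, 14}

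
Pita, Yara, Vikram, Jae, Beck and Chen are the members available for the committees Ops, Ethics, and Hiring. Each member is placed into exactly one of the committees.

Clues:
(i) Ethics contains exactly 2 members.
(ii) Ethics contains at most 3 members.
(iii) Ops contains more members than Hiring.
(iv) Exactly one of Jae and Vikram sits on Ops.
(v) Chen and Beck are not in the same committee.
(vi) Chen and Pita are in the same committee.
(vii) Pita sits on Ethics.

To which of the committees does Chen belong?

Chen: Ethics

From (vii): Pita ∈ Ethics.
(vi): Chen matches Pita: Chen ∉ Ops.
(vi): Chen matches Pita: Chen ∈ Ethics.
(i): Ethics already has 2, so the rest are out.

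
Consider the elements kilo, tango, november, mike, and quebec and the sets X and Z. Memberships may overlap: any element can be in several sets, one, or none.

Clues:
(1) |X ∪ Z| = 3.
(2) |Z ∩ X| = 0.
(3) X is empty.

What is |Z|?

3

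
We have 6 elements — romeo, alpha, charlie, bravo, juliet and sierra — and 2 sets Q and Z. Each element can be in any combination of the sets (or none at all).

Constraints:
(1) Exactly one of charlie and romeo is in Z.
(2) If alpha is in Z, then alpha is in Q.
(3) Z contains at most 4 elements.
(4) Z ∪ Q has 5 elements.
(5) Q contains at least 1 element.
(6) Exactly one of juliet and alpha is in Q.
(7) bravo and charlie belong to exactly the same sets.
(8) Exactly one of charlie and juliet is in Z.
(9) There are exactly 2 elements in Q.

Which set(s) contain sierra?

sierra: Z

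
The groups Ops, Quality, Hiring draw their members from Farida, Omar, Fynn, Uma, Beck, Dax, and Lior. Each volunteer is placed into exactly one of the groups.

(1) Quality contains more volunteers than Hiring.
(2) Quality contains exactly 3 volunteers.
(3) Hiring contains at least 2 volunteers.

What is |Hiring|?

2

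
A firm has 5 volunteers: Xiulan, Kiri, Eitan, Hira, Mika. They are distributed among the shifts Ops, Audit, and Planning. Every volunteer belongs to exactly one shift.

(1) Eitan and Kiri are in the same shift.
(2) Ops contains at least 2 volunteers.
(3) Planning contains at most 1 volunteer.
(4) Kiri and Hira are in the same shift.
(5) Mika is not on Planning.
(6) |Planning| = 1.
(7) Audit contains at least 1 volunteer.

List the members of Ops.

Ops = {Eitan, Hira, Kiri}

From (5): Mika ∉ Planning.
Suppose Xiulan ∈ Ops: no assignment then satisfies all the clues, so Xiulan ∉ Ops.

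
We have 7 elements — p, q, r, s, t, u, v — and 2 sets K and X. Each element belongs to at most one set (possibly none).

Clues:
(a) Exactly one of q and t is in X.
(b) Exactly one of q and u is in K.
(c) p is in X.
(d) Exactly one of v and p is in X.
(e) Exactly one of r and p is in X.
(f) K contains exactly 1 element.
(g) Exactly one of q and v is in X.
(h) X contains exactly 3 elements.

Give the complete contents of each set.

From (c): p ∈ X.
(d) (exactly one): v ∉ X.
(e) (exactly one): r ∉ X.
(g) (exactly one): q ∈ X.
(a) (exactly one): t ∉ X.
(b) (exactly one): u ∈ K.
(f): K already has 1, so the rest are out.
(h): only 3 candidates remain for X, so all are in.

K = {u}; X = {p, q, s}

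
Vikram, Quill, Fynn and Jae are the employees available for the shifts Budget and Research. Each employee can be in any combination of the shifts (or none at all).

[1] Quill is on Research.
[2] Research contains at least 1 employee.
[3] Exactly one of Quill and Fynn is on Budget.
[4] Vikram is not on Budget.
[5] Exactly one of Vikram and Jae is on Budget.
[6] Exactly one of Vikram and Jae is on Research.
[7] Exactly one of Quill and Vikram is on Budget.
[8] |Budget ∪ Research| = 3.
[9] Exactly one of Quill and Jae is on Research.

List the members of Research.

From (1): Quill ∈ Research.
From (4): Vikram ∉ Budget.
(5) (exactly one): Jae ∈ Budget.
(7) (exactly one): Quill ∈ Budget.
(9) (exactly one): Jae ∉ Research.
(3) (exactly one): Fynn ∉ Budget.
(6) (exactly one): Vikram ∈ Research.
Suppose Fynn ∈ Research: no assignment then satisfies all the clues, so Fynn ∉ Research.

Research = {Quill, Vikram}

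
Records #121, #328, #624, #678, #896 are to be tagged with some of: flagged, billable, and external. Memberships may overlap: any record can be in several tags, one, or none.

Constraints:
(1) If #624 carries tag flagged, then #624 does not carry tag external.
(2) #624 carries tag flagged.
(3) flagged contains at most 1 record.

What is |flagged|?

1

From (2): #624 ∈ flagged.
(1): #624 ∉ external.
(3): flagged already has 1, so the rest are out.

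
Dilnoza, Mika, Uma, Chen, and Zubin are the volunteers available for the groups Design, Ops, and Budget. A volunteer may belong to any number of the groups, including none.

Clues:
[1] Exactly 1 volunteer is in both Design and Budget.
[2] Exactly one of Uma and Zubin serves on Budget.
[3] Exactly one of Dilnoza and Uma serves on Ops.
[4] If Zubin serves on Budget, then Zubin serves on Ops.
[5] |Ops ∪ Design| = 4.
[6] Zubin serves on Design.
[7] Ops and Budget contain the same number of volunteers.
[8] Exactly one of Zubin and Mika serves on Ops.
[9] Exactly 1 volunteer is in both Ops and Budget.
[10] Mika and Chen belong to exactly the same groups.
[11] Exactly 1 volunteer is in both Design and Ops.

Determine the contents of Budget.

Budget = {Dilnoza, Zubin}

From (6): Zubin ∈ Design.
Suppose Dilnoza ∉ Budget: no assignment then satisfies all the clues, so Dilnoza ∈ Budget.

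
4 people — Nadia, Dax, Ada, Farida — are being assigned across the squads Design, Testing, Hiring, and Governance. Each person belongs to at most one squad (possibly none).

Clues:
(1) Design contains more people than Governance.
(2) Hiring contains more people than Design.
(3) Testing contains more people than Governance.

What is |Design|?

1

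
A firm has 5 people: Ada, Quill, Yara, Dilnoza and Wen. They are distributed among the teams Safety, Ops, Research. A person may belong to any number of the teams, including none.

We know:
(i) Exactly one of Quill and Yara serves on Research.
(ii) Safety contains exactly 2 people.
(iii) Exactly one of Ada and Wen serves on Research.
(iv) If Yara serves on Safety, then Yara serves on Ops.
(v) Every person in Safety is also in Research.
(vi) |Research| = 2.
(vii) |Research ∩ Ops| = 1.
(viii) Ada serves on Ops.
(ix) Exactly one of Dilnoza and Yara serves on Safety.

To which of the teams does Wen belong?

Wen: Research, Safety

From (viii): Ada ∈ Ops.
Suppose Wen ∉ Safety: no assignment then satisfies all the clues, so Wen ∈ Safety.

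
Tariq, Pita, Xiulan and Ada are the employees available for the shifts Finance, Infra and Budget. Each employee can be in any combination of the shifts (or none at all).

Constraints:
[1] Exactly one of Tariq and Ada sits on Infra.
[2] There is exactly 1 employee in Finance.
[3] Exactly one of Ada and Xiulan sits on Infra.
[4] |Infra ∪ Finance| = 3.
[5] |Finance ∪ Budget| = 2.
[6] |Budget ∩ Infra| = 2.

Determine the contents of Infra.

Infra = {Pita, Tariq, Xiulan}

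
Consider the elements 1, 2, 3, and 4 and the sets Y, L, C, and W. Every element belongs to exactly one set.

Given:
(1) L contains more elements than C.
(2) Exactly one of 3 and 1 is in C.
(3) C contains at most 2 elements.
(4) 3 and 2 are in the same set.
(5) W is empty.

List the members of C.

C = {1}

(5): W already has 0, so the rest are out.
Suppose 1 ∉ C: no assignment then satisfies all the clues, so 1 ∈ C.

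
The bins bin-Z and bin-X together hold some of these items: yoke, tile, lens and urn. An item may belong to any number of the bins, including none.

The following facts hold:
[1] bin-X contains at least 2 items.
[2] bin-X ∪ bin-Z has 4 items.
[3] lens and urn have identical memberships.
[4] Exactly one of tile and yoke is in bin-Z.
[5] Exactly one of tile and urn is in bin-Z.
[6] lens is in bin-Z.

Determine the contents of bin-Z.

bin-Z = {lens, urn, yoke}

From (6): lens ∈ bin-Z.
(3): urn matches lens: urn ∈ bin-Z.
(5) (exactly one): tile ∉ bin-Z.
(4) (exactly one): yoke ∈ bin-Z.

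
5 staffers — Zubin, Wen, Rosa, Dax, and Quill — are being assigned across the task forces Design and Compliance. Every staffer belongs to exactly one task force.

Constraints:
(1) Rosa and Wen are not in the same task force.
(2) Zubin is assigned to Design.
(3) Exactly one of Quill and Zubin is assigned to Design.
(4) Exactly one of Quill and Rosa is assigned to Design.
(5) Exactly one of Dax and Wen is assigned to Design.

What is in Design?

From (2): Zubin ∈ Design.
(3) (exactly one): Quill ∉ Design.
(4) (exactly one): Rosa ∈ Design.
Only one task force left: Quill ∈ Compliance.
(1): Wen ∉ Design.
(5) (exactly one): Dax ∈ Design.
Only one task force left: Wen ∈ Compliance.

Design = {Dax, Rosa, Zubin}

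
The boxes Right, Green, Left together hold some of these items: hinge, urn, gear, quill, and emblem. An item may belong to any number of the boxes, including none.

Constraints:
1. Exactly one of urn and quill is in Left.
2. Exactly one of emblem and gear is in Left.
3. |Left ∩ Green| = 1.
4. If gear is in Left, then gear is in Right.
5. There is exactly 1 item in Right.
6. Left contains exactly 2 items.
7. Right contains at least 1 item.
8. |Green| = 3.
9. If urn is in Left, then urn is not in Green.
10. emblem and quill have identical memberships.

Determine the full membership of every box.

Right = {gear}; Green = {emblem, gear, quill}; Left = {gear, urn}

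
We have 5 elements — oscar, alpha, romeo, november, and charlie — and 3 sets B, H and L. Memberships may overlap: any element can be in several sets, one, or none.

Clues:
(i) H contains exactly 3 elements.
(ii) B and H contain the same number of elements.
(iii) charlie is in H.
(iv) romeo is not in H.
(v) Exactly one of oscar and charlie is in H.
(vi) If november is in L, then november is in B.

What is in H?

From (iii): charlie ∈ H.
From (iv): romeo ∉ H.
(v) (exactly one): oscar ∉ H.
(i): only 3 candidates remain for H, so all are in.

H = {alpha, charlie, november}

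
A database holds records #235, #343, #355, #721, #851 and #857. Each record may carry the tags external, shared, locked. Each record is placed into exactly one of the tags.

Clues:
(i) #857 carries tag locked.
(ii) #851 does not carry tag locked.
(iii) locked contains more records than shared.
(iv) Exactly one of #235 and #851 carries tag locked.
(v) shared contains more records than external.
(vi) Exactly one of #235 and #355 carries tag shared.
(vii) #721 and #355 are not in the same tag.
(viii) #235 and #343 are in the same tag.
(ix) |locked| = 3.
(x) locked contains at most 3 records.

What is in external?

external = {#721}

From (i): #857 ∈ locked.
From (ii): #851 ∉ locked.
(iv) (exactly one): #235 ∈ locked.
(vi) (exactly one): #355 ∈ shared.
(vii): #721 ∉ shared.
(viii): #343 matches #235: #343 ∉ external.
(viii): #343 matches #235: #343 ∉ shared.
(viii): #343 matches #235: #343 ∈ locked.
(ix): locked already has 3, so the rest are out.
Only one tag left: #721 ∈ external.
Suppose #851 ∈ external: no assignment then satisfies all the clues, so #851 ∉ external.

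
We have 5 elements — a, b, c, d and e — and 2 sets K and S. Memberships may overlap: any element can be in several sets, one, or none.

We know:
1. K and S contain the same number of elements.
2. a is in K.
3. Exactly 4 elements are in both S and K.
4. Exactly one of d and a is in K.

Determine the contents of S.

S = {a, b, c, e}

From (2): a ∈ K.
(4) (exactly one): d ∉ K.
Suppose a ∉ S: no assignment then satisfies all the clues, so a ∈ S.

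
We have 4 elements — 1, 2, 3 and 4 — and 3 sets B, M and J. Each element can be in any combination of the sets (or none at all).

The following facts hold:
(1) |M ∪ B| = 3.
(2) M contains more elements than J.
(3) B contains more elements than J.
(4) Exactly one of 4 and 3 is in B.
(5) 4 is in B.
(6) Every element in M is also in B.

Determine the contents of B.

B = {1, 2, 4}

From (5): 4 ∈ B.
(4) (exactly one): 3 ∉ B.
(6) contrapositive: 3 ∉ M.
Suppose 1 ∉ B: no assignment then satisfies all the clues, so 1 ∈ B.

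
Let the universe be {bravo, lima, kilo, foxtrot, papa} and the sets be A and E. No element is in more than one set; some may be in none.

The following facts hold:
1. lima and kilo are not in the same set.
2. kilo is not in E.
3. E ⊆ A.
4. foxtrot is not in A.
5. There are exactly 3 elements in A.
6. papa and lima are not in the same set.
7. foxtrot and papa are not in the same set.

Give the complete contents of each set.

A = {bravo, kilo, papa}; E = {}

From (2): kilo ∉ E.
From (4): foxtrot ∉ A.
(3) contrapositive: foxtrot ∉ E.
Suppose bravo ∉ A: no assignment then satisfies all the clues, so bravo ∈ A.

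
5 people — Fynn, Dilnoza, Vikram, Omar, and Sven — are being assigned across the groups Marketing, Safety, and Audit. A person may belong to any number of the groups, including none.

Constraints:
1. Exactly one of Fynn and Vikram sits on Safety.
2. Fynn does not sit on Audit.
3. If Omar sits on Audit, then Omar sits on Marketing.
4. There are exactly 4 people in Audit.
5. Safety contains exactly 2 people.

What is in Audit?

From (2): Fynn ∉ Audit.
(4): only 4 candidates remain for Audit, so all are in.
(3): Omar ∈ Marketing.

Audit = {Dilnoza, Omar, Sven, Vikram}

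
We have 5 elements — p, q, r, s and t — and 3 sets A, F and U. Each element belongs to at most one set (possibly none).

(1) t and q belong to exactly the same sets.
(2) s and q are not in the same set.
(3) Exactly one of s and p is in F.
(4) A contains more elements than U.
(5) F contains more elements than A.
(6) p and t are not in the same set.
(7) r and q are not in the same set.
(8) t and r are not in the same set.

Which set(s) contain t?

t: none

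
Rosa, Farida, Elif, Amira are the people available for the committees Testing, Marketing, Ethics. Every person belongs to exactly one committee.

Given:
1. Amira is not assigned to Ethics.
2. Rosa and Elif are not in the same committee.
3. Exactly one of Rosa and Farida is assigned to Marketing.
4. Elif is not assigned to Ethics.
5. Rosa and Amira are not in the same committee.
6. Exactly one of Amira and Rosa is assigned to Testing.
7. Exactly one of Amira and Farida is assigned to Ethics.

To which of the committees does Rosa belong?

From (1): Amira ∉ Ethics.
From (4): Elif ∉ Ethics.
(7) (exactly one): Farida ∈ Ethics.
(3) (exactly one): Rosa ∈ Marketing.
(5): Amira ∉ Marketing.
(6) (exactly one): Amira ∈ Testing.
(2): Elif ∉ Marketing.
Only one committee left: Elif ∈ Testing.

Rosa: Marketing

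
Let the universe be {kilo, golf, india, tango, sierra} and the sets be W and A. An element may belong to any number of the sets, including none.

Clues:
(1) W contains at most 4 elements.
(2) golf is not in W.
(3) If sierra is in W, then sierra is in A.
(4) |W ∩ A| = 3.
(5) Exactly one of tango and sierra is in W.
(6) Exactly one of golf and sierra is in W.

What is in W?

W = {india, kilo, sierra}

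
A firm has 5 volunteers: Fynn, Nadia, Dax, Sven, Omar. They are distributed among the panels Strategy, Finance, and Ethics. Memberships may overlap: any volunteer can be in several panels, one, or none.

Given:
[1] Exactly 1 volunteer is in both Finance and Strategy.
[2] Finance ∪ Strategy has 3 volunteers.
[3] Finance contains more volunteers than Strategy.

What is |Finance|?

3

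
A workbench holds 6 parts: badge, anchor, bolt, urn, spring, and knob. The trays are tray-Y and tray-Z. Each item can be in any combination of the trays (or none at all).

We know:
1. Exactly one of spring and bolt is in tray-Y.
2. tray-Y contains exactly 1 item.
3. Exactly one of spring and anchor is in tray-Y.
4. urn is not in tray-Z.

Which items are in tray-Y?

From (4): urn ∉ tray-Z.
Suppose badge ∈ tray-Y: no assignment then satisfies all the clues, so badge ∉ tray-Y.

tray-Y = {spring}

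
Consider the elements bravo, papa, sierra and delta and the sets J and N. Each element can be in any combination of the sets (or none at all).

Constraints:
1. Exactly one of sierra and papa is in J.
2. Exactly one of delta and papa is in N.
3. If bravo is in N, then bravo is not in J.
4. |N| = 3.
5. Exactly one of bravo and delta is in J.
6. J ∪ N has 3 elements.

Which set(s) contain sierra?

sierra: J, N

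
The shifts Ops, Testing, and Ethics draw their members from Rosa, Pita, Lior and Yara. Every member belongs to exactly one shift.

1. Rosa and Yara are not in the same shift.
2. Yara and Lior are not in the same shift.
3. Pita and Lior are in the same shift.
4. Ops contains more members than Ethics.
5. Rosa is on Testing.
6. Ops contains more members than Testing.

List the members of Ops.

Ops = {Lior, Pita}

From (5): Rosa ∈ Testing.
(1): Yara ∉ Testing.
Suppose Pita ∉ Ops: no assignment then satisfies all the clues, so Pita ∈ Ops.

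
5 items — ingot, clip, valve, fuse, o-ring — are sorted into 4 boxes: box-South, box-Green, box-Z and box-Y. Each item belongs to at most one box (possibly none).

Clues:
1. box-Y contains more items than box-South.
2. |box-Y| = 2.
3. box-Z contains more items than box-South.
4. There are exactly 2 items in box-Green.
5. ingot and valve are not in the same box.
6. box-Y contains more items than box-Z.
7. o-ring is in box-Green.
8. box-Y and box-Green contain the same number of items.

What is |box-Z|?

1

From (7): o-ring ∈ box-Green.
Suppose ingot ∈ box-South: no assignment then satisfies all the clues, so ingot ∉ box-South.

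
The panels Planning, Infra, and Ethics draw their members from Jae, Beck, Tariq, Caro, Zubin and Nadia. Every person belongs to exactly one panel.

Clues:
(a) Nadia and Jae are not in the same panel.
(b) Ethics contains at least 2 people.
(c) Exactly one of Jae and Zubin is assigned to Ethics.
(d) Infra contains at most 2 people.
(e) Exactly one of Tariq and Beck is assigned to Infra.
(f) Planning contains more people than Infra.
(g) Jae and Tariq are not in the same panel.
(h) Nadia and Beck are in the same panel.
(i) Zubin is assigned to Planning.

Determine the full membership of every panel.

Planning = {Beck, Nadia, Zubin}; Infra = {Tariq}; Ethics = {Caro, Jae}

From (i): Zubin ∈ Planning.
(c) (exactly one): Jae ∈ Ethics.
(g): Tariq ∉ Ethics.
(a): Nadia ∉ Ethics.
(h): Beck matches Nadia: Beck ∉ Ethics.
(b): only 2 candidates remain for Ethics, so all are in.
Suppose Beck ∉ Planning: no assignment then satisfies all the clues, so Beck ∈ Planning.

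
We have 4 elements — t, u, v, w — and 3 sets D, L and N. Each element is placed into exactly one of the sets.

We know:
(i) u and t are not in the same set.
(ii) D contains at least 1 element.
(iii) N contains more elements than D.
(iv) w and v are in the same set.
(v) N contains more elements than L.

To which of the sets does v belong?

v: N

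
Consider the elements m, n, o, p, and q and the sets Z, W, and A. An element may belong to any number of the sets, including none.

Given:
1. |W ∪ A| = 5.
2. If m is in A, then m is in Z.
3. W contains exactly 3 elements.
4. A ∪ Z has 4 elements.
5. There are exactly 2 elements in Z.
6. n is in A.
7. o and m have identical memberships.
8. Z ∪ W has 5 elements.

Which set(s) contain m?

m: A, Z

From (6): n ∈ A.
Suppose m ∉ Z: no assignment then satisfies all the clues, so m ∈ Z.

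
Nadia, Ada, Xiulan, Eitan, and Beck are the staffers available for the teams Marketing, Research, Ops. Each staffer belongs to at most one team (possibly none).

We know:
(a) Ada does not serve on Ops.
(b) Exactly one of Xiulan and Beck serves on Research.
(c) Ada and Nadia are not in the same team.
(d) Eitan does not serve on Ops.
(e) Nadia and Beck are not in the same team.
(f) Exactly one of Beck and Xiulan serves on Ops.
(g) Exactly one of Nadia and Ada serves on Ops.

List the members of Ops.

Ops = {Nadia, Xiulan}

From (a): Ada ∉ Ops.
From (d): Eitan ∉ Ops.
(g) (exactly one): Nadia ∈ Ops.
(e): Beck ∉ Ops.
(f) (exactly one): Xiulan ∈ Ops.
(b) (exactly one): Beck ∈ Research.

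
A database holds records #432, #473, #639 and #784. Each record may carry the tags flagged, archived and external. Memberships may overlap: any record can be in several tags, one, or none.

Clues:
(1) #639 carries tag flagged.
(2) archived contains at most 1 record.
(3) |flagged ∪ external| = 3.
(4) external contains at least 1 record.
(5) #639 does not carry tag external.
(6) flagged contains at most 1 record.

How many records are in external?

From (1): #639 ∈ flagged.
From (5): #639 ∉ external.
(6): flagged already has 1, so the rest are out.

2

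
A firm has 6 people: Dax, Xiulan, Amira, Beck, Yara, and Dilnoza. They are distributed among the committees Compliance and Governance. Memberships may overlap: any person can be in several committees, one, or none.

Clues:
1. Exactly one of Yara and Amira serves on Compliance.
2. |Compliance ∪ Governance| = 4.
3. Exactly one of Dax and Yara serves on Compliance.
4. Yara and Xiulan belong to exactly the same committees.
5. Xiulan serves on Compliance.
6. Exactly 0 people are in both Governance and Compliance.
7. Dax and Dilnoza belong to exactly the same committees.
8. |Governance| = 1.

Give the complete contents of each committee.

Compliance = {Beck, Xiulan, Yara}; Governance = {Amira}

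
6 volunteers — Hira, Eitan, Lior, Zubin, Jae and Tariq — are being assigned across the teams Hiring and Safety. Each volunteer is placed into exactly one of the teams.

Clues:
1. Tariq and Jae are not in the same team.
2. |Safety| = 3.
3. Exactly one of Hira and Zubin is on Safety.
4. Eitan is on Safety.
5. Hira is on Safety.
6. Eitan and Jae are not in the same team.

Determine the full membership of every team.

Hiring = {Jae, Lior, Zubin}; Safety = {Eitan, Hira, Tariq}

From (4): Eitan ∈ Safety.
From (5): Hira ∈ Safety.
(3) (exactly one): Zubin ∉ Safety.
(6): Jae ∉ Safety.
Only one team left: Zubin ∈ Hiring.
Only one team left: Jae ∈ Hiring.
(1): Tariq ∉ Hiring.
Only one team left: Tariq ∈ Safety.
(2): Safety already has 3, so the rest are out.
Only one team left: Lior ∈ Hiring.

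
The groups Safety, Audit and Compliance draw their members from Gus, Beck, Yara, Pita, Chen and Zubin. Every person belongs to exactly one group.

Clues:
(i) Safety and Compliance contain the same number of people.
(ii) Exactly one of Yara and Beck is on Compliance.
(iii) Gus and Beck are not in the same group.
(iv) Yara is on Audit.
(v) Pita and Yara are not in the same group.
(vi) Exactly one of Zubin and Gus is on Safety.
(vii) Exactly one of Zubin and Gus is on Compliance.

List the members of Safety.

Safety = {Gus, Pita}

From (iv): Yara ∈ Audit.
(ii) (exactly one): Beck ∈ Compliance.
(iii): Gus ∉ Compliance.
(v): Pita ∉ Audit.
(vii) (exactly one): Zubin ∈ Compliance.
(vi) (exactly one): Gus ∈ Safety.
Suppose Pita ∉ Safety: no assignment then satisfies all the clues, so Pita ∈ Safety.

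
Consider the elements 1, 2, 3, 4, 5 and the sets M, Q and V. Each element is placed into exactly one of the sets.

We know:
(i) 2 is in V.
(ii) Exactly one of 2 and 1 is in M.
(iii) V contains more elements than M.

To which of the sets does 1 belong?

1: M

From (i): 2 ∈ V.
(ii) (exactly one): 1 ∈ M.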